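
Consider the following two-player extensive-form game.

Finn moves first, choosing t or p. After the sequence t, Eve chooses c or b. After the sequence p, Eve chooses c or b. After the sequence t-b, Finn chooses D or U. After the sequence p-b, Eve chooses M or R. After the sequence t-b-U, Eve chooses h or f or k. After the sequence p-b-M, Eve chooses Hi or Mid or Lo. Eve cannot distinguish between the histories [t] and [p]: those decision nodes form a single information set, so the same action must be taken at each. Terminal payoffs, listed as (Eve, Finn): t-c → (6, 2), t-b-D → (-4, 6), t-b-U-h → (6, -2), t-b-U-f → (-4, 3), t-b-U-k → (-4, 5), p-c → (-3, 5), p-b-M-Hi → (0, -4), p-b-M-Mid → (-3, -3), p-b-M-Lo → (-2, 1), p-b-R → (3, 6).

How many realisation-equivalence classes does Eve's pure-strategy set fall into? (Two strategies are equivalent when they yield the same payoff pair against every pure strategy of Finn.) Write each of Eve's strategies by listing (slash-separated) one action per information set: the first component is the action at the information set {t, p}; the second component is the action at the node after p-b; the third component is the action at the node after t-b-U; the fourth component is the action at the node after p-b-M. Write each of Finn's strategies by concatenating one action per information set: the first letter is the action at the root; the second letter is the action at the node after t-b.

13

Eve has 36 pure strategies: c/M/h/Hi, c/M/h/Mid, c/M/h/Lo, c/M/f/Hi, c/M/f/Mid, c/M/f/Lo, c/M/k/Hi, c/M/k/Mid, c/M/k/Lo, c/R/h/Hi, c/R/h/Mid, c/R/h/Lo, c/R/f/Hi, c/R/f/Mid, c/R/f/Lo, c/R/k/Hi, c/R/k/Mid, c/R/k/Lo, b/M/h/Hi, b/M/h/Mid, b/M/h/Lo, b/M/f/Hi, b/M/f/Mid, b/M/f/Lo, b/M/k/Hi, b/M/k/Mid, b/M/k/Lo, b/R/h/Hi, b/R/h/Mid, b/R/h/Lo, b/R/f/Hi, b/R/f/Mid, b/R/f/Lo, b/R/k/Hi, b/R/k/Mid, b/R/k/Lo. Columns: tD, tU, pD, pU.
{c/M/h/Hi, c/M/h/Mid, c/M/h/Lo, c/M/f/Hi, c/M/f/Mid, c/M/f/Lo, c/M/k/Hi, c/M/k/Mid, c/M/k/Lo, c/R/h/Hi, c/R/h/Mid, c/R/h/Lo, c/R/f/Hi, c/R/f/Mid, c/R/f/Lo, c/R/k/Hi, c/R/k/Mid, c/R/k/Lo} → row (6,2) (6,2) (-3,5) (-3,5)
{b/M/h/Hi} → row (-4,6) (6,-2) (0,-4) (0,-4)
{b/M/h/Mid} → row (-4,6) (6,-2) (-3,-3) (-3,-3)
{b/M/h/Lo} → row (-4,6) (6,-2) (-2,1) (-2,1)
{b/M/f/Hi} → row (-4,6) (-4,3) (0,-4) (0,-4)
{b/M/f/Mid} → row (-4,6) (-4,3) (-3,-3) (-3,-3)
{b/M/f/Lo} → row (-4,6) (-4,3) (-2,1) (-2,1)
{b/M/k/Hi} → row (-4,6) (-4,5) (0,-4) (0,-4)
{b/M/k/Mid} → row (-4,6) (-4,5) (-3,-3) (-3,-3)
{b/M/k/Lo} → row (-4,6) (-4,5) (-2,1) (-2,1)
{b/R/h/Hi, b/R/h/Mid, b/R/h/Lo} → row (-4,6) (6,-2) (3,6) (3,6)
{b/R/f/Hi, b/R/f/Mid, b/R/f/Lo} → row (-4,6) (-4,3) (3,6) (3,6)
{b/R/k/Hi, b/R/k/Mid, b/R/k/Lo} → row (-4,6) (-4,5) (3,6) (3,6)
That's 13 distinct rows out of 36 strategies.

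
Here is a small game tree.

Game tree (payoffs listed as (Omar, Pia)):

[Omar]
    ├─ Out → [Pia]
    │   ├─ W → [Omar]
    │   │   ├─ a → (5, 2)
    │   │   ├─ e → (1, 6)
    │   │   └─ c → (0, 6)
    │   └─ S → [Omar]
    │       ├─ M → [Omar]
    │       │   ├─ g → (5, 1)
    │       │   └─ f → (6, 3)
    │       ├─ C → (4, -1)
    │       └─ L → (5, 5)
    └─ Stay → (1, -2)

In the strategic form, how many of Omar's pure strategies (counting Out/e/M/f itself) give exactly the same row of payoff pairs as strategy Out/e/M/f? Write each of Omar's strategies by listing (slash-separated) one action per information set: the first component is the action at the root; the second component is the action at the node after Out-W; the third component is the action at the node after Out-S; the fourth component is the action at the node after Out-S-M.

Row for Out/e/M/f (columns W, S): (1,6) (6,3).
Every one of Omar's information sets is on the play path for some reply by Pia when Omar follows Out/e/M/f.
Changing the action at any of them therefore changes at least one column, so only Out/e/M/f itself gives this row.

1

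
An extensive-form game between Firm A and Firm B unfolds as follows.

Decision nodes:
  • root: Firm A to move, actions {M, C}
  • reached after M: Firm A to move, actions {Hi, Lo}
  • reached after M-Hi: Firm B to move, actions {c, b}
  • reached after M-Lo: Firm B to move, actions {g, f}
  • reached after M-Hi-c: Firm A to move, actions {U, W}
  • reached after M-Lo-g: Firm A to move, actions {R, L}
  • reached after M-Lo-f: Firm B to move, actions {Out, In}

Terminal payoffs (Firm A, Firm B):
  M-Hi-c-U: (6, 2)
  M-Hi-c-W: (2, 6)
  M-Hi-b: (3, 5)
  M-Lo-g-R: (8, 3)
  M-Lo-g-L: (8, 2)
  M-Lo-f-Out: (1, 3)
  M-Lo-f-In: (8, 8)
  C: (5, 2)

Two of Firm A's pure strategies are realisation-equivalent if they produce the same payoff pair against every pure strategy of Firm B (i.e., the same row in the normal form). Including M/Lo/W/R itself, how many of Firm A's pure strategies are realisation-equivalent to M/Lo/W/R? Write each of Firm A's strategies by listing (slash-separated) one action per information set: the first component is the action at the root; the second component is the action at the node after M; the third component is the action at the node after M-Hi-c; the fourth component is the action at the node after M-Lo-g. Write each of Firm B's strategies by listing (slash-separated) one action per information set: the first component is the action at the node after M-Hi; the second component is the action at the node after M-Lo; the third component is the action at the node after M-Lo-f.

2

Row for M/Lo/W/R (columns c/g/Out, c/g/In, c/f/Out, c/f/In, b/g/Out, b/g/In, b/f/Out, b/f/In): (8,3) (8,3) (1,3) (8,8) (8,3) (8,3) (1,3) (8,8).
Under M/Lo/W/R, Firm A's choice at the node after M-Hi-c can never be reached regardless of what Firm B does, so varying those choices leaves every outcome unchanged.
Holding the reachable choices fixed and varying the unreachable one freely already gives 2 equivalent strategies.
No other strategy reproduces this row, so those 2 are the full class: M/Lo/U/R, M/Lo/W/R.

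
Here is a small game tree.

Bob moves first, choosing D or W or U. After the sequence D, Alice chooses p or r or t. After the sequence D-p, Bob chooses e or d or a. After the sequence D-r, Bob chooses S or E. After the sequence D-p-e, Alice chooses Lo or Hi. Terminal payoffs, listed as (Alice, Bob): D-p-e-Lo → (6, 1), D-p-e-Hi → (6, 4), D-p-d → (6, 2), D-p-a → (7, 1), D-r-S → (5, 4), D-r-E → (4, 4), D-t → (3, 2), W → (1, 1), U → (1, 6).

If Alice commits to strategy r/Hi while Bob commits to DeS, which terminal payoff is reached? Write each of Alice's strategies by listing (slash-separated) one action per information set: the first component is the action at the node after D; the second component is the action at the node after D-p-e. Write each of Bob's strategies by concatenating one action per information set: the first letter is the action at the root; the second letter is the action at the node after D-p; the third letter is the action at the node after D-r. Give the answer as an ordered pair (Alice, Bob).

(5, 4)

Trace the play path from the root:
  Bob plays D
  Alice plays r at [D]
  Bob plays S at [D-r]
→ terminal payoff (5, 4).
(Alice's choice at the node after D-p-e is never reached on this path, so it doesn't affect the outcome.)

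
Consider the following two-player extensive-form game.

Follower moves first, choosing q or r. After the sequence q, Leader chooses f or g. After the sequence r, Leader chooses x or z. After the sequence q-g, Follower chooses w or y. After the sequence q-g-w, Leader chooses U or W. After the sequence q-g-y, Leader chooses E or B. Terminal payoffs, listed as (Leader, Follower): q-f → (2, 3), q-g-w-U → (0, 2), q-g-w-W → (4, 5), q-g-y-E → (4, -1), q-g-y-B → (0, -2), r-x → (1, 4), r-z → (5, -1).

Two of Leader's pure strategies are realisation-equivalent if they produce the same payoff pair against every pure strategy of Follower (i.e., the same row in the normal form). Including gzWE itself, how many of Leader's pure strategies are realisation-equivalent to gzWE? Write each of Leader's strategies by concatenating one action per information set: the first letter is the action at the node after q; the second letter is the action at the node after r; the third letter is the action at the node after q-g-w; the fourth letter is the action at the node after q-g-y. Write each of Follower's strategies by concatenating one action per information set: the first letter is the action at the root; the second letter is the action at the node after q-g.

1

Row for gzWE (columns qw, qy, rw, ry): (4,5) (4,-1) (5,-1) (5,-1).
Every one of Leader's information sets is on the play path for some reply by Follower when Leader follows gzWE.
Changing the action at any of them therefore changes at least one column, so only gzWE itself gives this row.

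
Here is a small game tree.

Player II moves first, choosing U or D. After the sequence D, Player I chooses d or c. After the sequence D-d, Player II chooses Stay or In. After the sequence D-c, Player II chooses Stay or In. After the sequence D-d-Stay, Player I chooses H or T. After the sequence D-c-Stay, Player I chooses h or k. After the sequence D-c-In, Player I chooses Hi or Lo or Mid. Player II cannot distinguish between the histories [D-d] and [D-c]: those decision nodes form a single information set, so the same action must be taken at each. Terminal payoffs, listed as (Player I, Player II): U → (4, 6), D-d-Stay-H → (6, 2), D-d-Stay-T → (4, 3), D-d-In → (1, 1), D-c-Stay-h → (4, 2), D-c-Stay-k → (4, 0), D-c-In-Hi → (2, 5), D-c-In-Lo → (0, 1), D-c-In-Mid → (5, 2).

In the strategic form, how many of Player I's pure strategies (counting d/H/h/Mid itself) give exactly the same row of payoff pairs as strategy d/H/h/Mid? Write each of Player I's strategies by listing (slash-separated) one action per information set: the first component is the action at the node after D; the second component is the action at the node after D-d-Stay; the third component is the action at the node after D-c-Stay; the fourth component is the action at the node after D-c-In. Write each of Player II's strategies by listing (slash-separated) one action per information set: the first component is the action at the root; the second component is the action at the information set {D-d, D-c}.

Row for d/H/h/Mid (columns U/Stay, U/In, D/Stay, D/In): (4,6) (4,6) (6,2) (1,1).
Under d/H/h/Mid, Player I's choice at the node after D-c-Stay and at the node after D-c-In can never be reached regardless of what Player II does, so varying those choices leaves every outcome unchanged.
Holding the reachable choices fixed and varying the unreachable ones freely already gives 2 × 3 = 6 equivalent strategies.
No other strategy reproduces this row, so those 6 are the full class: d/H/h/Hi, d/H/h/Lo, d/H/h/Mid, d/H/k/Hi, d/H/k/Lo, d/H/k/Mid.

6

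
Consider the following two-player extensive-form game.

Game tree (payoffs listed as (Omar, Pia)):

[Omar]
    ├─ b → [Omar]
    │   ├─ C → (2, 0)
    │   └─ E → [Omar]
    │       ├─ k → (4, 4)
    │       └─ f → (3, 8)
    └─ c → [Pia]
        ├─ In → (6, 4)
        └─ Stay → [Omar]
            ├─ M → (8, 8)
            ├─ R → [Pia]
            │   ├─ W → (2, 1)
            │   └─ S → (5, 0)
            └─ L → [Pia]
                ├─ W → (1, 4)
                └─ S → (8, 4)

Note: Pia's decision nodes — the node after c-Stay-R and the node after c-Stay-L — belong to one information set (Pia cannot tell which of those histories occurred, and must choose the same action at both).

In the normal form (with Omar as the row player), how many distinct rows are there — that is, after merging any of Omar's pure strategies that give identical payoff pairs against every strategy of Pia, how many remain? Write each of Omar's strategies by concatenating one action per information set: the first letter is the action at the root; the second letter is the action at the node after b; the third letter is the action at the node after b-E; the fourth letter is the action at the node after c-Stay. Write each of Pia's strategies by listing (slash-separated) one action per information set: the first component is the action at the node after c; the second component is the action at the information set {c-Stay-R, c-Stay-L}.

Omar has 24 pure strategies: bCkM, bCkR, bCkL, bCfM, bCfR, bCfL, bEkM, bEkR, bEkL, bEfM, bEfR, bEfL, cCkM, cCkR, cCkL, cCfM, cCfR, cCfL, cEkM, cEkR, cEkL, cEfM, cEfR, cEfL. Columns: In/W, In/S, Stay/W, Stay/S.
{bCkM, bCkR, bCkL, bCfM, bCfR, bCfL} → row (2,0) (2,0) (2,0) (2,0)
{bEkM, bEkR, bEkL} → row (4,4) (4,4) (4,4) (4,4)
{bEfM, bEfR, bEfL} → row (3,8) (3,8) (3,8) (3,8)
{cCkM, cCfM, cEkM, cEfM} → row (6,4) (6,4) (8,8) (8,8)
{cCkR, cCfR, cEkR, cEfR} → row (6,4) (6,4) (2,1) (5,0)
{cCkL, cCfL, cEkL, cEfL} → row (6,4) (6,4) (1,4) (8,4)
That's 6 distinct rows out of 24 strategies.

6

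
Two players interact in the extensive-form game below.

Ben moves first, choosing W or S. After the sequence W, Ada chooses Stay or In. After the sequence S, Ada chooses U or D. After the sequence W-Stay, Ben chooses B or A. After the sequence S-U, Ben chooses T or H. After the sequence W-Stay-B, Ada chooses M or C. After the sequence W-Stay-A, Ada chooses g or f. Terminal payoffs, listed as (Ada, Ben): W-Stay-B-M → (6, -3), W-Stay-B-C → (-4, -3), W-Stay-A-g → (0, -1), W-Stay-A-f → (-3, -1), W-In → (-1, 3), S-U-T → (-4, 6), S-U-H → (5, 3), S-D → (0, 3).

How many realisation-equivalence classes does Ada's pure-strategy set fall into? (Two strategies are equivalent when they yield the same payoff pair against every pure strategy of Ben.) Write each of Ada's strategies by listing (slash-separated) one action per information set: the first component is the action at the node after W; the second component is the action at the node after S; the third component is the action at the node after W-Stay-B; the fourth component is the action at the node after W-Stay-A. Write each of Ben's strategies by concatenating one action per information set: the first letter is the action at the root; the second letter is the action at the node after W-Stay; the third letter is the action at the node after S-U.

Ada has 16 pure strategies: Stay/U/M/g, Stay/U/M/f, Stay/U/C/g, Stay/U/C/f, Stay/D/M/g, Stay/D/M/f, Stay/D/C/g, Stay/D/C/f, In/U/M/g, In/U/M/f, In/U/C/g, In/U/C/f, In/D/M/g, In/D/M/f, In/D/C/g, In/D/C/f. Columns: WBT, WBH, WAT, WAH, SBT, SBH, SAT, SAH.
{Stay/U/M/g} → row (6,-3) (6,-3) (0,-1) (0,-1) (-4,6) (5,3) (-4,6) (5,3)
{Stay/U/M/f} → row (6,-3) (6,-3) (-3,-1) (-3,-1) (-4,6) (5,3) (-4,6) (5,3)
{Stay/U/C/g} → row (-4,-3) (-4,-3) (0,-1) (0,-1) (-4,6) (5,3) (-4,6) (5,3)
{Stay/U/C/f} → row (-4,-3) (-4,-3) (-3,-1) (-3,-1) (-4,6) (5,3) (-4,6) (5,3)
{Stay/D/M/g} → row (6,-3) (6,-3) (0,-1) (0,-1) (0,3) (0,3) (0,3) (0,3)
{Stay/D/M/f} → row (6,-3) (6,-3) (-3,-1) (-3,-1) (0,3) (0,3) (0,3) (0,3)
{Stay/D/C/g} → row (-4,-3) (-4,-3) (0,-1) (0,-1) (0,3) (0,3) (0,3) (0,3)
{Stay/D/C/f} → row (-4,-3) (-4,-3) (-3,-1) (-3,-1) (0,3) (0,3) (0,3) (0,3)
{In/U/M/g, In/U/M/f, In/U/C/g, In/U/C/f} → row (-1,3) (-1,3) (-1,3) (-1,3) (-4,6) (5,3) (-4,6) (5,3)
{In/D/M/g, In/D/M/f, In/D/C/g, In/D/C/f} → row (-1,3) (-1,3) (-1,3) (-1,3) (0,3) (0,3) (0,3) (0,3)
That's 10 distinct rows out of 16 strategies.

10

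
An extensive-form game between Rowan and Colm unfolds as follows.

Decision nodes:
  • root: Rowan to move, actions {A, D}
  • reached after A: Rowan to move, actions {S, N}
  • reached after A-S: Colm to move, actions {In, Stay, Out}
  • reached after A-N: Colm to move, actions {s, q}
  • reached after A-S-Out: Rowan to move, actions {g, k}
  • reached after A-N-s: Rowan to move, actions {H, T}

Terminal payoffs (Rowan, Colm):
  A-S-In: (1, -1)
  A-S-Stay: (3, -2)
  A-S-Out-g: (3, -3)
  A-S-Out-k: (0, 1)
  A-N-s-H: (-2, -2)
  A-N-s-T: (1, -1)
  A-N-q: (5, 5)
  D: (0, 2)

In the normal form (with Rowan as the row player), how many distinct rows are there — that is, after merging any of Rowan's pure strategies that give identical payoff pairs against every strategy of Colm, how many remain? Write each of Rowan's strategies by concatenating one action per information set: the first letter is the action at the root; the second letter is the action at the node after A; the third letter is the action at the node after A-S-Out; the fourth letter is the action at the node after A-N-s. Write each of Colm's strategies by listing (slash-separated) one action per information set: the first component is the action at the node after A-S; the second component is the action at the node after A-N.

Rowan has 16 pure strategies: ASgH, ASgT, ASkH, ASkT, ANgH, ANgT, ANkH, ANkT, DSgH, DSgT, DSkH, DSkT, DNgH, DNgT, DNkH, DNkT. Columns: In/s, In/q, Stay/s, Stay/q, Out/s, Out/q.
{ASgH, ASgT} → row (1,-1) (1,-1) (3,-2) (3,-2) (3,-3) (3,-3)
{ASkH, ASkT} → row (1,-1) (1,-1) (3,-2) (3,-2) (0,1) (0,1)
{ANgH, ANkH} → row (-2,-2) (5,5) (-2,-2) (5,5) (-2,-2) (5,5)
{ANgT, ANkT} → row (1,-1) (5,5) (1,-1) (5,5) (1,-1) (5,5)
{DSgH, DSgT, DSkH, DSkT, DNgH, DNgT, DNkH, DNkT} → row (0,2) (0,2) (0,2) (0,2) (0,2) (0,2)
That's 5 distinct rows out of 16 strategies.

5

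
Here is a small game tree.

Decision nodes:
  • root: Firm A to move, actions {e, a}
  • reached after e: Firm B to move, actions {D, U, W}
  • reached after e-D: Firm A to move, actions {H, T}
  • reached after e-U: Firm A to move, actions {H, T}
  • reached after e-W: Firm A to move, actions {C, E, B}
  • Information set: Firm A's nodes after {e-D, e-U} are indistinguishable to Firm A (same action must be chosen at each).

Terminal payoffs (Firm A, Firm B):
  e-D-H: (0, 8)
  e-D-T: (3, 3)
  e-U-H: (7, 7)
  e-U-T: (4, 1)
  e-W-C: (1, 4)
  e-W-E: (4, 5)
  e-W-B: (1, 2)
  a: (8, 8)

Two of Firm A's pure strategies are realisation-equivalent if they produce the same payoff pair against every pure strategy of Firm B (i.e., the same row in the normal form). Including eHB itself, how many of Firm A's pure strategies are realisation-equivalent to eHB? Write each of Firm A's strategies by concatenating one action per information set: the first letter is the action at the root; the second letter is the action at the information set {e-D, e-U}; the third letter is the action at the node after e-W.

1

Row for eHB (columns D, U, W): (0,8) (7,7) (1,2).
Every one of Firm A's information sets is on the play path for some reply by Firm B when Firm A follows eHB.
Changing the action at any of them therefore changes at least one column, so only eHB itself gives this row.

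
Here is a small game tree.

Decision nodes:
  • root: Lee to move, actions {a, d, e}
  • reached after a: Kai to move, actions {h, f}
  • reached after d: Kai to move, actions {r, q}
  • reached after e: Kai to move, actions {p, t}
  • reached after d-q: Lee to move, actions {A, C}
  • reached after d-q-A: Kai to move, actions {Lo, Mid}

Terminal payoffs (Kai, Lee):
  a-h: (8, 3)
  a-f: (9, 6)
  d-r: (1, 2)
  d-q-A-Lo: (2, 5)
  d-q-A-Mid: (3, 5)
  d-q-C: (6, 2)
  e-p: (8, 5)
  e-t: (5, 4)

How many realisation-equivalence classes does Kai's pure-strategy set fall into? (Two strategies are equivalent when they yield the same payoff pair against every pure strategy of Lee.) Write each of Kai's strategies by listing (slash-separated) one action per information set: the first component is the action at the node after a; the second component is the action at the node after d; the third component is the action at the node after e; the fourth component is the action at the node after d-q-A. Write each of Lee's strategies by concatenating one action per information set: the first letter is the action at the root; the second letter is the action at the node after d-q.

Kai has 16 pure strategies: h/r/p/Lo, h/r/p/Mid, h/r/t/Lo, h/r/t/Mid, h/q/p/Lo, h/q/p/Mid, h/q/t/Lo, h/q/t/Mid, f/r/p/Lo, f/r/p/Mid, f/r/t/Lo, f/r/t/Mid, f/q/p/Lo, f/q/p/Mid, f/q/t/Lo, f/q/t/Mid. Columns: aA, aC, dA, dC, eA, eC.
{h/r/p/Lo, h/r/p/Mid} → row (8,3) (8,3) (1,2) (1,2) (8,5) (8,5)
{h/r/t/Lo, h/r/t/Mid} → row (8,3) (8,3) (1,2) (1,2) (5,4) (5,4)
{h/q/p/Lo} → row (8,3) (8,3) (2,5) (6,2) (8,5) (8,5)
{h/q/p/Mid} → row (8,3) (8,3) (3,5) (6,2) (8,5) (8,5)
{h/q/t/Lo} → row (8,3) (8,3) (2,5) (6,2) (5,4) (5,4)
{h/q/t/Mid} → row (8,3) (8,3) (3,5) (6,2) (5,4) (5,4)
{f/r/p/Lo, f/r/p/Mid} → row (9,6) (9,6) (1,2) (1,2) (8,5) (8,5)
{f/r/t/Lo, f/r/t/Mid} → row (9,6) (9,6) (1,2) (1,2) (5,4) (5,4)
{f/q/p/Lo} → row (9,6) (9,6) (2,5) (6,2) (8,5) (8,5)
{f/q/p/Mid} → row (9,6) (9,6) (3,5) (6,2) (8,5) (8,5)
{f/q/t/Lo} → row (9,6) (9,6) (2,5) (6,2) (5,4) (5,4)
{f/q/t/Mid} → row (9,6) (9,6) (3,5) (6,2) (5,4) (5,4)
That's 12 distinct rows out of 16 strategies.

12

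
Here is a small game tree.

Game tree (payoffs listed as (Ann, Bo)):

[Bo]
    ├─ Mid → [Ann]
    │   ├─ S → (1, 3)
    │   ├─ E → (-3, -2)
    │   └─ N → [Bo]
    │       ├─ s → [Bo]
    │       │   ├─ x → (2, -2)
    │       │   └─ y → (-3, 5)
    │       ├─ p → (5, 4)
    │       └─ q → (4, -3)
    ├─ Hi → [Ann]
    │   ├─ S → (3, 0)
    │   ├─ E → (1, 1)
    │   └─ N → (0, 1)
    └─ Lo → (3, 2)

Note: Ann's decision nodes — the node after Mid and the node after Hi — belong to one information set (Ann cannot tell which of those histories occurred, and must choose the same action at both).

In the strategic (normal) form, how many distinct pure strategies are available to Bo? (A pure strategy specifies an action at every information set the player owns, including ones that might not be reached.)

18

Bo owns the root with actions {Mid, Hi, Lo} — three choices.
Bo owns the node after Mid-N with actions {s, p, q} — three choices.
Bo owns the node after Mid-N-s with actions {x, y} — two choices.
A pure strategy fixes one action at each information set independently, so the count is the product 3 × 3 × 2 = 18.
(For reference, Ann has 3 pure strategies, giving a 18×3 normal-form matrix.)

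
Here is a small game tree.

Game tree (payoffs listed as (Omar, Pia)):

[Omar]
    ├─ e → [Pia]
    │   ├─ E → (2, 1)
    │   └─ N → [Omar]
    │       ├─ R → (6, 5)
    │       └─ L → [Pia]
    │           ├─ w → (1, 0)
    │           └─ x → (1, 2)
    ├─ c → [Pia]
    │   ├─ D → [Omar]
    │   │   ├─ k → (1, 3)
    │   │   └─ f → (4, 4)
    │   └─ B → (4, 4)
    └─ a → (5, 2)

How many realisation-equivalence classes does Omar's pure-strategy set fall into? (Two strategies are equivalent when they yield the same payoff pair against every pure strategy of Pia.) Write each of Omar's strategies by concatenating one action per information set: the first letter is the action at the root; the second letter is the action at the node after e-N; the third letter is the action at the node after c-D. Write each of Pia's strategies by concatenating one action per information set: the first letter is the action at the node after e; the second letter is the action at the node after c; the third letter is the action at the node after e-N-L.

5

Omar has 12 pure strategies: eRk, eRf, eLk, eLf, cRk, cRf, cLk, cLf, aRk, aRf, aLk, aLf. Columns: EDw, EDx, EBw, EBx, NDw, NDx, NBw, NBx.
{eRk, eRf} → row (2,1) (2,1) (2,1) (2,1) (6,5) (6,5) (6,5) (6,5)
{eLk, eLf} → row (2,1) (2,1) (2,1) (2,1) (1,0) (1,2) (1,0) (1,2)
{cRk, cLk} → row (1,3) (1,3) (4,4) (4,4) (1,3) (1,3) (4,4) (4,4)
{cRf, cLf} → row (4,4) (4,4) (4,4) (4,4) (4,4) (4,4) (4,4) (4,4)
{aRk, aRf, aLk, aLf} → row (5,2) (5,2) (5,2) (5,2) (5,2) (5,2) (5,2) (5,2)
That's 5 distinct rows out of 12 strategies.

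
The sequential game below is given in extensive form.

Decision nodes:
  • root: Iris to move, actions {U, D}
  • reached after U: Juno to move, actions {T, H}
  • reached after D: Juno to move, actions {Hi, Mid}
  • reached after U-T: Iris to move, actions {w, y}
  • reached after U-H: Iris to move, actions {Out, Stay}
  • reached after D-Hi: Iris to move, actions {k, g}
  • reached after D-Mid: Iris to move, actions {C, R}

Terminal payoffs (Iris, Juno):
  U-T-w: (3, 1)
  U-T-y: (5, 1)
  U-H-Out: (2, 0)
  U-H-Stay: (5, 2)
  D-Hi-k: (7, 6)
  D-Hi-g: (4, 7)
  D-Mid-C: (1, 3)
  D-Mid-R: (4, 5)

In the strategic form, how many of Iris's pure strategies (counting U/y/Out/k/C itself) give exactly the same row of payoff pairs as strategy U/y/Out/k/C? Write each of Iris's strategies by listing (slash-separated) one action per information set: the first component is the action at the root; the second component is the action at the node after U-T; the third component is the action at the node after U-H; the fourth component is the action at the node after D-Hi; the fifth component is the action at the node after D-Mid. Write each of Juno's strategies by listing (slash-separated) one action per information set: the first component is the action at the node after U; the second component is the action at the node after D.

4

Row for U/y/Out/k/C (columns T/Hi, T/Mid, H/Hi, H/Mid): (5,1) (5,1) (2,0) (2,0).
Under U/y/Out/k/C, Iris's choice at the node after D-Hi and at the node after D-Mid can never be reached regardless of what Juno does, so varying those choices leaves every outcome unchanged.
Holding the reachable choices fixed and varying the unreachable ones freely already gives 2 × 2 = 4 equivalent strategies.
No other strategy reproduces this row, so those 4 are the full class: U/y/Out/k/C, U/y/Out/k/R, U/y/Out/g/C, U/y/Out/g/R.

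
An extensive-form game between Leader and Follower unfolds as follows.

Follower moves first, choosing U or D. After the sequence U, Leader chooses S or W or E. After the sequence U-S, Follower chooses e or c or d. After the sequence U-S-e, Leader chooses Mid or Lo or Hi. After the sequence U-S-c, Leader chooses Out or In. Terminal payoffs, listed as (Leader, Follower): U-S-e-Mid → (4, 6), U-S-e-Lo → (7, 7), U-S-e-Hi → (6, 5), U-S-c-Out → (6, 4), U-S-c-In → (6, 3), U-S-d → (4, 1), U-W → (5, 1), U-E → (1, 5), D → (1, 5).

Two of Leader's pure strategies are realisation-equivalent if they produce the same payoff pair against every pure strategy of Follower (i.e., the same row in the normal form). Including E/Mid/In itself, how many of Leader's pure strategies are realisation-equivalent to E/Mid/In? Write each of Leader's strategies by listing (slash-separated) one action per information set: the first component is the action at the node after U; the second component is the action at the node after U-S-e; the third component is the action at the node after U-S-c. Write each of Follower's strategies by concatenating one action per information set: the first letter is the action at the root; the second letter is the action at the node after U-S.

6

Row for E/Mid/In (columns Ue, Uc, Ud, De, Dc, Dd): (1,5) (1,5) (1,5) (1,5) (1,5) (1,5).
Under E/Mid/In, Leader's choice at the node after U-S-e and at the node after U-S-c can never be reached regardless of what Follower does, so varying those choices leaves every outcome unchanged.
Holding the reachable choices fixed and varying the unreachable ones freely already gives 3 × 2 = 6 equivalent strategies.
No other strategy reproduces this row, so those 6 are the full class: E/Mid/Out, E/Mid/In, E/Lo/Out, E/Lo/In, E/Hi/Out, E/Hi/In.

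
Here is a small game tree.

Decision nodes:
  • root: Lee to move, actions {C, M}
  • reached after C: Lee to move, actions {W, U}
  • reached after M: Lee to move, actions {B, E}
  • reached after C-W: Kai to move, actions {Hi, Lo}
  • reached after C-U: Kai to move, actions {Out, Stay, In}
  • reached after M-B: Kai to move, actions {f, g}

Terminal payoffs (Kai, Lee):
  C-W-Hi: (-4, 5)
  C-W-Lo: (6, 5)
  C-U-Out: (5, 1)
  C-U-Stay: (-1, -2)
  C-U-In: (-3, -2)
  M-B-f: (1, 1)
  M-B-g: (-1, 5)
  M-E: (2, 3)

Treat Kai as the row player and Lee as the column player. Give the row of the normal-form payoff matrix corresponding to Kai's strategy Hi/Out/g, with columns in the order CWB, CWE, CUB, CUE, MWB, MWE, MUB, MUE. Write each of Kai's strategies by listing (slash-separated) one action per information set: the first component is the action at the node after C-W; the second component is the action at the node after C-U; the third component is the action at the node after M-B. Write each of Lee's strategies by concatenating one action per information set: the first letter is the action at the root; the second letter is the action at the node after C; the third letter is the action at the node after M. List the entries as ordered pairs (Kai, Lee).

(-4,5) (-4,5) (5,1) (5,1) (-1,5) (2,3) (-1,5) (2,3)

vs CWB: Lee plays C → Lee plays W at [C] → Kai plays Hi at [C-W] → (-4, 5)
vs CWE: Lee plays C → Lee plays W at [C] → Kai plays Hi at [C-W] → (-4, 5)
vs CUB: Lee plays C → Lee plays U at [C] → Kai plays Out at [C-U] → (5, 1)
vs CUE: Lee plays C → Lee plays U at [C] → Kai plays Out at [C-U] → (5, 1)
vs MWB: Lee plays M → Lee plays B at [M] → Kai plays g at [M-B] → (-1, 5)
vs MWE: Lee plays M → Lee plays E at [M] → (2, 3)
vs MUB: Lee plays M → Lee plays B at [M] → Kai plays g at [M-B] → (-1, 5)
vs MUE: Lee plays M → Lee plays E at [M] → (2, 3)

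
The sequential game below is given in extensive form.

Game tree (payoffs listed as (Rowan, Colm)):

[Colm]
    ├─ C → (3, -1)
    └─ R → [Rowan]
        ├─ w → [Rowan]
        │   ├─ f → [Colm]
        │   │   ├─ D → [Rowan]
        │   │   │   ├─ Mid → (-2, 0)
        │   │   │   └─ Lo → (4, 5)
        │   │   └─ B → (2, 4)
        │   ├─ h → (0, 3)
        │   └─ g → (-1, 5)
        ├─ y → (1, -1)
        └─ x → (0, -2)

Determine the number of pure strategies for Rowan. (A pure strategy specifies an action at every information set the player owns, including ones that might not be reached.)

Rowan owns the node after R with actions {w, y, x} — three choices.
Rowan owns the node after R-w with actions {f, h, g} — three choices.
Rowan owns the node after R-w-f-D with actions {Mid, Lo} — two choices.
A pure strategy fixes one action at each information set independently, so the count is the product 3 × 3 × 2 = 18.
(For reference, Colm has 4 pure strategies, giving a 18×4 normal-form matrix.)

18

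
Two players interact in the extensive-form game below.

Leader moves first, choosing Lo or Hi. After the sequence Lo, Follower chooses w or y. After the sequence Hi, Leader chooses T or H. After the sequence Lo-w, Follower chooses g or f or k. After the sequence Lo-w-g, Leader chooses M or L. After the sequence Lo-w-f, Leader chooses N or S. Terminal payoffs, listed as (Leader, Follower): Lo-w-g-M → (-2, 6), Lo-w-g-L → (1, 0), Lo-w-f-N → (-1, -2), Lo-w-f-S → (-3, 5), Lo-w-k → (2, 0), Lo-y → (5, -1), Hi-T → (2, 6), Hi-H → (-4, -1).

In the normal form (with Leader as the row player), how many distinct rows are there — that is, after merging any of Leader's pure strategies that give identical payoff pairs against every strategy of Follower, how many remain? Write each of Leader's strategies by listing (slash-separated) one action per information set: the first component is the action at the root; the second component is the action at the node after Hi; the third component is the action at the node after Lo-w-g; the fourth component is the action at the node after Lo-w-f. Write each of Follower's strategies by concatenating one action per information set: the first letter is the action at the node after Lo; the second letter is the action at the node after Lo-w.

Leader has 16 pure strategies: Lo/T/M/N, Lo/T/M/S, Lo/T/L/N, Lo/T/L/S, Lo/H/M/N, Lo/H/M/S, Lo/H/L/N, Lo/H/L/S, Hi/T/M/N, Hi/T/M/S, Hi/T/L/N, Hi/T/L/S, Hi/H/M/N, Hi/H/M/S, Hi/H/L/N, Hi/H/L/S. Columns: wg, wf, wk, yg, yf, yk.
{Lo/T/M/N, Lo/H/M/N} → row (-2,6) (-1,-2) (2,0) (5,-1) (5,-1) (5,-1)
{Lo/T/M/S, Lo/H/M/S} → row (-2,6) (-3,5) (2,0) (5,-1) (5,-1) (5,-1)
{Lo/T/L/N, Lo/H/L/N} → row (1,0) (-1,-2) (2,0) (5,-1) (5,-1) (5,-1)
{Lo/T/L/S, Lo/H/L/S} → row (1,0) (-3,5) (2,0) (5,-1) (5,-1) (5,-1)
{Hi/T/M/N, Hi/T/M/S, Hi/T/L/N, Hi/T/L/S} → row (2,6) (2,6) (2,6) (2,6) (2,6) (2,6)
{Hi/H/M/N, Hi/H/M/S, Hi/H/L/N, Hi/H/L/S} → row (-4,-1) (-4,-1) (-4,-1) (-4,-1) (-4,-1) (-4,-1)
That's 6 distinct rows out of 16 strategies.

6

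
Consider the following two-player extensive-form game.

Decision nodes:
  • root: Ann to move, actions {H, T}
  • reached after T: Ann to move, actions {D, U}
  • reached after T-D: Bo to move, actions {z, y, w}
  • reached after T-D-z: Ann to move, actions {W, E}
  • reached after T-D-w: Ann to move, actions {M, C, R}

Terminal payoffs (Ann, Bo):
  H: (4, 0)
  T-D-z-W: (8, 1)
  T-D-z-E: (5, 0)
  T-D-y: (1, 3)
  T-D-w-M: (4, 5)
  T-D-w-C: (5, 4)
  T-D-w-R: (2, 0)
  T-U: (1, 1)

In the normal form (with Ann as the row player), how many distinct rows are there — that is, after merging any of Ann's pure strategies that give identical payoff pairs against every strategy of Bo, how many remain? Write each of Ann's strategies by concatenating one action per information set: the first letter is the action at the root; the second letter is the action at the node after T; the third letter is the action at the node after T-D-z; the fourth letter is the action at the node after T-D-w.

Ann has 24 pure strategies: HDWM, HDWC, HDWR, HDEM, HDEC, HDER, HUWM, HUWC, HUWR, HUEM, HUEC, HUER, TDWM, TDWC, TDWR, TDEM, TDEC, TDER, TUWM, TUWC, TUWR, TUEM, TUEC, TUER. Columns: z, y, w.
{HDWM, HDWC, HDWR, HDEM, HDEC, HDER, HUWM, HUWC, HUWR, HUEM, HUEC, HUER} → row (4,0) (4,0) (4,0)
{TDWM} → row (8,1) (1,3) (4,5)
{TDWC} → row (8,1) (1,3) (5,4)
{TDWR} → row (8,1) (1,3) (2,0)
{TDEM} → row (5,0) (1,3) (4,5)
{TDEC} → row (5,0) (1,3) (5,4)
{TDER} → row (5,0) (1,3) (2,0)
{TUWM, TUWC, TUWR, TUEM, TUEC, TUER} → row (1,1) (1,1) (1,1)
That's 8 distinct rows out of 24 strategies.

8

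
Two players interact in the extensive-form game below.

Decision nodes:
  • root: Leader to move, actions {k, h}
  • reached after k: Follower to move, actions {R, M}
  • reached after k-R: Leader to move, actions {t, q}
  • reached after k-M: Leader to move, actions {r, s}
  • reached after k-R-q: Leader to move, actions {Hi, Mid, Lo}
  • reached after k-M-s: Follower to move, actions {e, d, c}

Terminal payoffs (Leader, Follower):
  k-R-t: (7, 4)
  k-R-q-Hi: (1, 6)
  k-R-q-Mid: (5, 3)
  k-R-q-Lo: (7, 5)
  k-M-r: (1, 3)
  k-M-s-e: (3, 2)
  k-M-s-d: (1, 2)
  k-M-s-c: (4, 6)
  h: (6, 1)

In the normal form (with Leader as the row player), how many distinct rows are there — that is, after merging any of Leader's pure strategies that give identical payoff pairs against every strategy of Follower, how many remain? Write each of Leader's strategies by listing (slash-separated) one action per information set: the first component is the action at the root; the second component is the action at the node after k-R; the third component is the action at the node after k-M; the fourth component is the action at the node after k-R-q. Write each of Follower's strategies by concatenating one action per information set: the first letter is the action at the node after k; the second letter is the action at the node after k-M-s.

9

Leader has 24 pure strategies: k/t/r/Hi, k/t/r/Mid, k/t/r/Lo, k/t/s/Hi, k/t/s/Mid, k/t/s/Lo, k/q/r/Hi, k/q/r/Mid, k/q/r/Lo, k/q/s/Hi, k/q/s/Mid, k/q/s/Lo, h/t/r/Hi, h/t/r/Mid, h/t/r/Lo, h/t/s/Hi, h/t/s/Mid, h/t/s/Lo, h/q/r/Hi, h/q/r/Mid, h/q/r/Lo, h/q/s/Hi, h/q/s/Mid, h/q/s/Lo. Columns: Re, Rd, Rc, Me, Md, Mc.
{k/t/r/Hi, k/t/r/Mid, k/t/r/Lo} → row (7,4) (7,4) (7,4) (1,3) (1,3) (1,3)
{k/t/s/Hi, k/t/s/Mid, k/t/s/Lo} → row (7,4) (7,4) (7,4) (3,2) (1,2) (4,6)
{k/q/r/Hi} → row (1,6) (1,6) (1,6) (1,3) (1,3) (1,3)
{k/q/r/Mid} → row (5,3) (5,3) (5,3) (1,3) (1,3) (1,3)
{k/q/r/Lo} → row (7,5) (7,5) (7,5) (1,3) (1,3) (1,3)
{k/q/s/Hi} → row (1,6) (1,6) (1,6) (3,2) (1,2) (4,6)
{k/q/s/Mid} → row (5,3) (5,3) (5,3) (3,2) (1,2) (4,6)
{k/q/s/Lo} → row (7,5) (7,5) (7,5) (3,2) (1,2) (4,6)
{h/t/r/Hi, h/t/r/Mid, h/t/r/Lo, h/t/s/Hi, h/t/s/Mid, h/t/s/Lo, h/q/r/Hi, h/q/r/Mid, h/q/r/Lo, h/q/s/Hi, h/q/s/Mid, h/q/s/Lo} → row (6,1) (6,1) (6,1) (6,1) (6,1) (6,1)
That's 9 distinct rows out of 24 strategies.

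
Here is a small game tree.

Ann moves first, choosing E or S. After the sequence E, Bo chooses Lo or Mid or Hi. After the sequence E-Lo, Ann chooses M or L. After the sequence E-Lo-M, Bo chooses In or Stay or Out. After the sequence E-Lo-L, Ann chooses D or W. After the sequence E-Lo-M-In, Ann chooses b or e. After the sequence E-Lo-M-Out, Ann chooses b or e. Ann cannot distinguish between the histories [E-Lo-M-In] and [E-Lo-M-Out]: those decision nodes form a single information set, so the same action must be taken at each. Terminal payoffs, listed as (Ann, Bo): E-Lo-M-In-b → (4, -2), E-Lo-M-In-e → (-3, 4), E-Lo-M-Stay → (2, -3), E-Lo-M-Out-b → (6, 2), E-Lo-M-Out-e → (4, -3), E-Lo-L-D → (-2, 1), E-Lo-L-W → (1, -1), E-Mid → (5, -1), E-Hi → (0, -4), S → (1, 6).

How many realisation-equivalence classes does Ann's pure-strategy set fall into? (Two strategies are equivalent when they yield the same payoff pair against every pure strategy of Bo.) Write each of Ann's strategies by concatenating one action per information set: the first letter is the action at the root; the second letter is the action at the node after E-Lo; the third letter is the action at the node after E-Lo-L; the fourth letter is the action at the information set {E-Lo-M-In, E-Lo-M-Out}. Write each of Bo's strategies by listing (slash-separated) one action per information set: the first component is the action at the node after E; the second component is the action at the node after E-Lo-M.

Ann has 16 pure strategies: EMDb, EMDe, EMWb, EMWe, ELDb, ELDe, ELWb, ELWe, SMDb, SMDe, SMWb, SMWe, SLDb, SLDe, SLWb, SLWe. Columns: Lo/In, Lo/Stay, Lo/Out, Mid/In, Mid/Stay, Mid/Out, Hi/In, Hi/Stay, Hi/Out.
{EMDb, EMWb} → row (4,-2) (2,-3) (6,2) (5,-1) (5,-1) (5,-1) (0,-4) (0,-4) (0,-4)
{EMDe, EMWe} → row (-3,4) (2,-3) (4,-3) (5,-1) (5,-1) (5,-1) (0,-4) (0,-4) (0,-4)
{ELDb, ELDe} → row (-2,1) (-2,1) (-2,1) (5,-1) (5,-1) (5,-1) (0,-4) (0,-4) (0,-4)
{ELWb, ELWe} → row (1,-1) (1,-1) (1,-1) (5,-1) (5,-1) (5,-1) (0,-4) (0,-4) (0,-4)
{SMDb, SMDe, SMWb, SMWe, SLDb, SLDe, SLWb, SLWe} → row (1,6) (1,6) (1,6) (1,6) (1,6) (1,6) (1,6) (1,6) (1,6)
That's 5 distinct rows out of 16 strategies.

5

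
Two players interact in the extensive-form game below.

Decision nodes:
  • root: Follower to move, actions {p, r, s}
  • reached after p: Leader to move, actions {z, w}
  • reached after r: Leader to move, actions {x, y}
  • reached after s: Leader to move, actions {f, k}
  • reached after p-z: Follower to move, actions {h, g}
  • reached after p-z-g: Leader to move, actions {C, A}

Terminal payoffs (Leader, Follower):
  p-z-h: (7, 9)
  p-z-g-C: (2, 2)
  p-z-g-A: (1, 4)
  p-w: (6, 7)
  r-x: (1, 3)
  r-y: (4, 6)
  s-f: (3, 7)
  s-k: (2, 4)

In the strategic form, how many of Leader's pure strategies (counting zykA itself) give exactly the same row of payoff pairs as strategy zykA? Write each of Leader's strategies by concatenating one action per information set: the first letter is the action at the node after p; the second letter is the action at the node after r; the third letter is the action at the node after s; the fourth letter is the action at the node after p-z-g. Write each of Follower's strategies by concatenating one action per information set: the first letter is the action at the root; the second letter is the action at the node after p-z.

1

Row for zykA (columns ph, pg, rh, rg, sh, sg): (7,9) (1,4) (4,6) (4,6) (2,4) (2,4).
Every one of Leader's information sets is on the play path for some reply by Follower when Leader follows zykA.
Changing the action at any of them therefore changes at least one column, so only zykA itself gives this row.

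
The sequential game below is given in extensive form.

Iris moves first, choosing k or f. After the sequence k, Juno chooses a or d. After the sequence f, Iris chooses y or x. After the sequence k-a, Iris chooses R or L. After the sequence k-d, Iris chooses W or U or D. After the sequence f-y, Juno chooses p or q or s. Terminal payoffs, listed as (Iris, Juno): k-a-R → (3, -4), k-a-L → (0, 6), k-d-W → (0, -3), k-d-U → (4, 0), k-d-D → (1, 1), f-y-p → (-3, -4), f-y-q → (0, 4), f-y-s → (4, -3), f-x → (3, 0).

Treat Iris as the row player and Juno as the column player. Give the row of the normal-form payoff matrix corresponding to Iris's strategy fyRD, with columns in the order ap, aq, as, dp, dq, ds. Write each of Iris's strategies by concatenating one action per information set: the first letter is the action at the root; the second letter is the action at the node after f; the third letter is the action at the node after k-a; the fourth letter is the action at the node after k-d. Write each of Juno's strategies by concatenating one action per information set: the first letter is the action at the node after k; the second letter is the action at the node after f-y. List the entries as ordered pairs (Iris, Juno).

(-3,-4) (0,4) (4,-3) (-3,-4) (0,4) (4,-3)

vs ap: Iris plays f → Iris plays y at [f] → Juno plays p at [f-y] → (-3, -4)
vs aq: Iris plays f → Iris plays y at [f] → Juno plays q at [f-y] → (0, 4)
vs as: Iris plays f → Iris plays y at [f] → Juno plays s at [f-y] → (4, -3)
vs dp: Iris plays f → Iris plays y at [f] → Juno plays p at [f-y] → (-3, -4)
vs dq: Iris plays f → Iris plays y at [f] → Juno plays q at [f-y] → (0, 4)
vs ds: Iris plays f → Iris plays y at [f] → Juno plays s at [f-y] → (4, -3)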